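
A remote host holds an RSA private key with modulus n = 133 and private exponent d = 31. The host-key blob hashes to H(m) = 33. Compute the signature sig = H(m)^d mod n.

(H(m))^2 ≡ 33^2 = 1089 ≡ 25
(H(m))^4 ≡ 25^2 = 625 ≡ 93
(H(m))^8 ≡ 93^2 = 8649 ≡ 4
(H(m))^16 ≡ 4^2 = 16
31 = 16 + 8 + 4 + 2 + 1, so (H(m))^31 ≡ 16·4·93·25·33 ≡ 40 (mod 133)

40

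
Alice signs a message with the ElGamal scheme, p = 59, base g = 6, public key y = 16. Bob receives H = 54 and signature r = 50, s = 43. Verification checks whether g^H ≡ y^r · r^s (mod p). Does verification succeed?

fails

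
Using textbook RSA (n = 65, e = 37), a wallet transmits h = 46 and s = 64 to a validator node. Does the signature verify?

s^2 ≡ 64^2 = 4096 ≡ 1
s^4 ≡ 1^2 = 1
s^8 ≡ 1^2 = 1
s^16 ≡ 1^2 = 1
s^32 ≡ 1^2 = 1
37 = 32 + 4 + 1, so s^37 ≡ 1·1·64 ≡ 64 (mod 65)
The recovered value 64 does not match the digest 46.

does not verify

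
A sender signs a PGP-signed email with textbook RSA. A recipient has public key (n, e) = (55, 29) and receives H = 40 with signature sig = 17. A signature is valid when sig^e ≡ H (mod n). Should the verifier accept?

Squares mod 55: sig^1≡17, sig^2≡14, sig^4≡31, sig^8≡26, sig^16≡16
29 = 16 + 8 + 4 + 1, so sig^29 ≡ 16·26·31·17 ≡ 2 (mod 55)
sig^29 mod 55 = 2, but H = 40.

reject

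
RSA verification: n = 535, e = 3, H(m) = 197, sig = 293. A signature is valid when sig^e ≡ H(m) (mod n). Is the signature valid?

valid

sig^2 ≡ 293^2 = 85849 ≡ 249
3 = 2 + 1, so sig^3 ≡ 249·293 ≡ 197 (mod 535)
sig^3 mod 535 = 197 matches H(m).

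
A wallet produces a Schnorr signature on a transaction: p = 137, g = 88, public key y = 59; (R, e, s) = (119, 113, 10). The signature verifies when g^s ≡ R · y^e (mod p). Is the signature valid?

invalid

g^s mod p:
Squares mod 137: 88^1≡88, 88^2≡72, 88^4≡115, 88^8≡73
10 = 8 + 2, so 88^10 ≡ 73·72 ≡ 50 (mod 137)
R · y^e mod p:
Squares mod 137: 59^1≡59, 59^2≡56, 59^4≡122, 59^8≡88, 59^16≡72, 59^32≡115, 59^64≡73
113 = 64 + 32 + 16 + 1, so 59^113 ≡ 73·115·72·59 ≡ 38 (mod 137)
119·38 = 4522 ≡ 1 (mod 137)
50 ≠ 1; the check fails.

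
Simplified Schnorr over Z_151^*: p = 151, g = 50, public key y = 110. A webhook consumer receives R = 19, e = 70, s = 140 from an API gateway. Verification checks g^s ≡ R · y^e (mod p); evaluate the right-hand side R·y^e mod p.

8

110^2 = 12100 ≡ 20
110^4 ≡ 20^2 = 400 ≡ 98
110^8 ≡ 98^2 = 9604 ≡ 91
110^16 ≡ 91^2 = 8281 ≡ 127
110^32 ≡ 127^2 = 16129 ≡ 123
110^64 ≡ 123^2 = 15129 ≡ 29
70 = 64 + 4 + 2, so 110^70 ≡ 29·98·20 ≡ 64 (mod 151)
R · y^e ≡ 19·64 = 1216 ≡ 8 (mod 151)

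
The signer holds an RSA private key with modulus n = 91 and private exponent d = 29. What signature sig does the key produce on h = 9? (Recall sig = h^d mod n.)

h^2 ≡ 9^2 = 81
h^4 ≡ 81^2 = 6561 ≡ 9
h^8 ≡ 9^2 = 81
h^16 ≡ 81^2 = 6561 ≡ 9
29 = 16 + 8 + 4 + 1, so h^29 ≡ 9·81·9·9 ≡ 81 (mod 91)

81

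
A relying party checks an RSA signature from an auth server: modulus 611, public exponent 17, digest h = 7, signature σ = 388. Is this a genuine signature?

Squares mod 611: σ^1≡388, σ^2≡238, σ^4≡432, σ^8≡269, σ^16≡263
17 = 16 + 1, so σ^17 ≡ 263·388 ≡ 7 (mod 611)
7 = h, so the signature checks out.

genuine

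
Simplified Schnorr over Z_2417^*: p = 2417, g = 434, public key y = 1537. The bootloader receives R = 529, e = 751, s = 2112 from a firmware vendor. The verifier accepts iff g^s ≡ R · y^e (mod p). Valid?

no

g^s mod p:
434^2112 mod 2417 = 784
R · y^e mod p:
1537^751 mod 2417 = 804
529·804 = 425316 ≡ 2341 (mod 2417)
784 ≠ 2341; the check fails.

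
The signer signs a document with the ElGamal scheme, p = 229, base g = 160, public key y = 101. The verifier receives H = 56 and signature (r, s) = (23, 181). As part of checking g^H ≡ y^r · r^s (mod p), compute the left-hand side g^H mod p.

25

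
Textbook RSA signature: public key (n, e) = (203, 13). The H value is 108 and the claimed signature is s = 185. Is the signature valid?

s^2 ≡ 185^2 = 34225 ≡ 121
s^4 ≡ 121^2 = 14641 ≡ 25
s^8 ≡ 25^2 = 625 ≡ 16
13 = 8 + 4 + 1, so s^13 ≡ 16·25·185 ≡ 108 (mod 203)
108 = H, so the signature checks out.

valid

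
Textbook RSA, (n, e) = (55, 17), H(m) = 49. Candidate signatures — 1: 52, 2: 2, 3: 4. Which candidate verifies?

Candidate 1: Squares mod 55: 52^1≡52, 52^2≡9, 52^4≡26, 52^8≡16, 52^16≡36; 17 = 16 + 1, so 52^17 ≡ 36·52 ≡ 2 (mod 55)
Candidate 2: Squares mod 55: 2^1≡2, 2^2≡4, 2^4≡16, 2^8≡36, 2^16≡31; 17 = 16 + 1, so 2^17 ≡ 31·2 ≡ 7 (mod 55)
Candidate 3: Squares mod 55: 4^1≡4, 4^2≡16, 4^4≡36, 4^8≡31, 4^16≡26; 17 = 16 + 1, so 4^17 ≡ 26·4 ≡ 49 (mod 55)
  → matches H(m) = 49

3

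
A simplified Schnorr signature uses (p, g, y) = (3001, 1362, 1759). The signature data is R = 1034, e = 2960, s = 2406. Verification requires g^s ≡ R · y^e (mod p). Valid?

no

g^s mod p:
1362^2 = 1855044 ≡ 426
1362^4 ≡ 426^2 = 181476 ≡ 1416
1362^8 ≡ 1416^2 = 2005056 ≡ 388
1362^16 ≡ 388^2 = 150544 ≡ 494
1362^32 ≡ 494^2 = 244036 ≡ 955
1362^64 ≡ 955^2 = 912025 ≡ 2722
1362^128 ≡ 2722^2 = 7409284 ≡ 2816
1362^256 ≡ 2816^2 = 7929856 ≡ 1214
1362^512 ≡ 1214^2 = 1473796 ≡ 305
1362^1024 ≡ 305^2 = 93025 ≡ 2995
1362^2048 ≡ 2995^2 = 8970025 ≡ 36
2406 = 2048 + 256 + 64 + 32 + 4 + 2, so 1362^2406 ≡ 36·1214·2722·955·1416·426 ≡ 2961 (mod 3001)
R · y^e mod p:
1759^2 = 3094081 ≡ 50
1759^4 ≡ 50^2 = 2500
1759^8 ≡ 2500^2 = 6250000 ≡ 1918
1759^16 ≡ 1918^2 = 3678724 ≡ 2499
1759^32 ≡ 2499^2 = 6245001 ≡ 2921
1759^64 ≡ 2921^2 = 8532241 ≡ 398
1759^128 ≡ 398^2 = 158404 ≡ 2352
1759^256 ≡ 2352^2 = 5531904 ≡ 1061
1759^512 ≡ 1061^2 = 1125721 ≡ 346
1759^1024 ≡ 346^2 = 119716 ≡ 2677
1759^2048 ≡ 2677^2 = 7166329 ≡ 2942
2960 = 2048 + 512 + 256 + 128 + 16, so 1759^2960 ≡ 2942·346·1061·2352·2499 ≡ 54 (mod 3001)
1034·54 = 55836 ≡ 1818 (mod 3001)
2961 ≠ 1818; the check fails.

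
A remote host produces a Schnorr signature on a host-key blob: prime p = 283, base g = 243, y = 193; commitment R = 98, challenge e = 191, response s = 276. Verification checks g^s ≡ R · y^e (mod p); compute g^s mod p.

253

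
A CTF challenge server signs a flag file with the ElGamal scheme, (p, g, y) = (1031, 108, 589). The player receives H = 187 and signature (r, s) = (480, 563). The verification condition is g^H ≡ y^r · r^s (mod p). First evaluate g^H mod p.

226

108^2 = 11664 ≡ 323
108^4 ≡ 323^2 = 104329 ≡ 198
108^8 ≡ 198^2 = 39204 ≡ 26
108^16 ≡ 26^2 = 676
108^32 ≡ 676^2 = 456976 ≡ 243
108^64 ≡ 243^2 = 59049 ≡ 282
108^128 ≡ 282^2 = 79524 ≡ 137
187 = 128 + 32 + 16 + 8 + 2 + 1, so 108^187 ≡ 137·243·676·26·323·108 ≡ 226 (mod 1031)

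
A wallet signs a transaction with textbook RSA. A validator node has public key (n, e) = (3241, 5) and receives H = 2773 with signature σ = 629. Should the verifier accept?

reject

σ^2 ≡ 629^2 = 395641 ≡ 239
σ^4 ≡ 239^2 = 57121 ≡ 2024
5 = 4 + 1, so σ^5 ≡ 2024·629 ≡ 2624 (mod 3241)
σ^5 mod 3241 = 2624, but H = 2773.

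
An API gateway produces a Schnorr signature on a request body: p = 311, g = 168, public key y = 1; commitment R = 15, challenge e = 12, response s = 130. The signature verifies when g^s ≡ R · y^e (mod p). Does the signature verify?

g^s mod p:
168^2 = 28224 ≡ 234
168^4 ≡ 234^2 = 54756 ≡ 20
168^8 ≡ 20^2 = 400 ≡ 89
168^16 ≡ 89^2 = 7921 ≡ 146
168^32 ≡ 146^2 = 21316 ≡ 168
168^64 ≡ 168^2 = 28224 ≡ 234
168^128 ≡ 234^2 = 54756 ≡ 20
130 = 128 + 2, so 168^130 ≡ 20·234 ≡ 15 (mod 311)
R · y^e mod p:
1^2 = 1
1^4 ≡ 1^2 = 1
1^8 ≡ 1^2 = 1
12 = 8 + 4, so 1^12 ≡ 1·1 ≡ 1 (mod 311)
15·1 = 15 ≡ 15 (mod 311)
15 ≡ 15 (mod 311); signature holds.

verifies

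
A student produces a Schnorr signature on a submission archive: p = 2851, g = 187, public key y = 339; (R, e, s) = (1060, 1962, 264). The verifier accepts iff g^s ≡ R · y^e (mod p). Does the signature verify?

g^s mod p:
187^264 mod 2851 = 1365
R · y^e mod p:
339^1962 mod 2851 = 2349
1060·2349 = 2489940 ≡ 1017 (mod 2851)
1365 ≠ 1017; the check fails.

does not verify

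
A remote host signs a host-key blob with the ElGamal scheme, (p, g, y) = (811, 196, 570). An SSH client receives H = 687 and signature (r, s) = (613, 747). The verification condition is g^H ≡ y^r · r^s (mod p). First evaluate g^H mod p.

570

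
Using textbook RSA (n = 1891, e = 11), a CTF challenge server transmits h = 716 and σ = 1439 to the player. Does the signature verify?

verifies

Squares mod 1891: σ^1≡1439, σ^2≡76, σ^4≡103, σ^8≡1154
11 = 8 + 2 + 1, so σ^11 ≡ 1154·76·1439 ≡ 716 (mod 1891)
Since 716 equals the digest 716, verification succeeds.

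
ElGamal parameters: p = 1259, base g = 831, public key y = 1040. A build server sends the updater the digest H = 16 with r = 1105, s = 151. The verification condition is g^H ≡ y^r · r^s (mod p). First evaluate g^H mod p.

831^16 mod 1259 = 300

300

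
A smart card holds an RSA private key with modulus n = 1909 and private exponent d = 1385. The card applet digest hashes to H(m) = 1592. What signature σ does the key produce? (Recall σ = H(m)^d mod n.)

1716

(H(m))^2 ≡ 1592^2 = 2534464 ≡ 1221
(H(m))^4 ≡ 1221^2 = 1490841 ≡ 1821
(H(m))^8 ≡ 1821^2 = 3316041 ≡ 108
(H(m))^16 ≡ 108^2 = 11664 ≡ 210
(H(m))^32 ≡ 210^2 = 44100 ≡ 193
(H(m))^64 ≡ 193^2 = 37249 ≡ 978
(H(m))^128 ≡ 978^2 = 956484 ≡ 75
(H(m))^256 ≡ 75^2 = 5625 ≡ 1807
(H(m))^512 ≡ 1807^2 = 3265249 ≡ 859
(H(m))^1024 ≡ 859^2 = 737881 ≡ 1007
1385 = 1024 + 256 + 64 + 32 + 8 + 1, so (H(m))^1385 ≡ 1007·1807·978·193·108·1592 ≡ 1716 (mod 1909)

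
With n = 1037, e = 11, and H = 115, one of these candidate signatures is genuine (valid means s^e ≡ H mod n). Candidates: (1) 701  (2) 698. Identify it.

Candidate 1: 701^2 = 491401 ≡ 900; 701^4 ≡ 900^2 = 810000 ≡ 103; 701^8 ≡ 103^2 = 10609 ≡ 239; 11 = 8 + 2 + 1, so 701^11 ≡ 239·900·701 ≡ 115 (mod 1037)
  → matches H = 115
Candidate 2: 698^2 = 487204 ≡ 851; 698^4 ≡ 851^2 = 724201 ≡ 375; 698^8 ≡ 375^2 = 140625 ≡ 630; 11 = 8 + 2 + 1, so 698^11 ≡ 630·851·698 ≡ 698 (mod 1037)

1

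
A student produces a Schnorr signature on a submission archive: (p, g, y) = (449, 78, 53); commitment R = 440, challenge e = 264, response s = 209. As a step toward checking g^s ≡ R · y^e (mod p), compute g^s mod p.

285

78^2 = 6084 ≡ 247
78^4 ≡ 247^2 = 61009 ≡ 394
78^8 ≡ 394^2 = 155236 ≡ 331
78^16 ≡ 331^2 = 109561 ≡ 5
78^32 ≡ 5^2 = 25
78^64 ≡ 25^2 = 625 ≡ 176
78^128 ≡ 176^2 = 30976 ≡ 444
209 = 128 + 64 + 16 + 1, so 78^209 ≡ 444·176·5·78 ≡ 285 (mod 449)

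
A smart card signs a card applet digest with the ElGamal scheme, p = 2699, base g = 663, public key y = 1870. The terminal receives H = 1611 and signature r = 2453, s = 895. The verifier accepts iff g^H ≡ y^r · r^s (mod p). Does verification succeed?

passes

Left side g^H mod p:
Squares mod 2699: 663^1≡663, 663^2≡2331, 663^4≡474, 663^8≡659, 663^16≡2441, 663^32≡1788, 663^64≡1328, 663^128≡1137, 663^256≡2647, 663^512≡5, 663^1024≡25
1611 = 1024 + 512 + 64 + 8 + 2 + 1, so 663^1611 ≡ 25·5·1328·659·2331·663 ≡ 875 (mod 2699)
Right side y^r · r^s mod p:
Squares mod 2699: 1870^1≡1870, 1870^2≡1695, 1870^4≡1289, 1870^8≡1636, 1870^16≡1787, 1870^32≡452, 1870^64≡1879, 1870^128≡349, 1870^256≡346, 1870^512≡960, 1870^1024≡1241, 1870^2048≡1651
2453 = 2048 + 256 + 128 + 16 + 4 + 1, so 1870^2453 ≡ 1651·346·349·1787·1289·1870 ≡ 2096 (mod 2699)
Squares mod 2699: 2453^1≡2453, 2453^2≡1138, 2453^4≡2223, 2453^8≡2559, 2453^16≡707, 2453^32≡534, 2453^64≡1761, 2453^128≡2669, 2453^256≡900, 2453^512≡300
895 = 512 + 256 + 64 + 32 + 16 + 8 + 4 + 2 + 1, so 2453^895 ≡ 300·900·1761·534·707·2559·2223·1138·2453 ≡ 473 (mod 2699)
2096·473 = 991408 ≡ 875 (mod 2699)
875 ≡ 875 (mod 2699), so the signature is genuine.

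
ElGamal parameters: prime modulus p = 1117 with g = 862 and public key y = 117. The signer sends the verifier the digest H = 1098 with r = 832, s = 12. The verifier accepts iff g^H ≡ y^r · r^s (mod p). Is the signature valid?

invalid

Left side g^H mod p:
862^2 = 743044 ≡ 239
862^4 ≡ 239^2 = 57121 ≡ 154
862^8 ≡ 154^2 = 23716 ≡ 259
862^16 ≡ 259^2 = 67081 ≡ 61
862^32 ≡ 61^2 = 3721 ≡ 370
862^64 ≡ 370^2 = 136900 ≡ 626
862^128 ≡ 626^2 = 391876 ≡ 926
862^256 ≡ 926^2 = 857476 ≡ 737
862^512 ≡ 737^2 = 543169 ≡ 307
862^1024 ≡ 307^2 = 94249 ≡ 421
1098 = 1024 + 64 + 8 + 2, so 862^1098 ≡ 421·626·259·239 ≡ 520 (mod 1117)
Right side y^r · r^s mod p:
117^2 = 13689 ≡ 285
117^4 ≡ 285^2 = 81225 ≡ 801
117^8 ≡ 801^2 = 641601 ≡ 443
117^16 ≡ 443^2 = 196249 ≡ 774
117^32 ≡ 774^2 = 599076 ≡ 364
117^64 ≡ 364^2 = 132496 ≡ 690
117^128 ≡ 690^2 = 476100 ≡ 258
117^256 ≡ 258^2 = 66564 ≡ 661
117^512 ≡ 661^2 = 436921 ≡ 174
832 = 512 + 256 + 64, so 117^832 ≡ 174·661·690 ≡ 161 (mod 1117)
832^2 = 692224 ≡ 801
832^4 ≡ 801^2 = 641601 ≡ 443
832^8 ≡ 443^2 = 196249 ≡ 774
12 = 8 + 4, so 832^12 ≡ 774·443 ≡ 1080 (mod 1117)
161·1080 = 173880 ≡ 745 (mod 1117)
520 ≠ 745, so verification fails.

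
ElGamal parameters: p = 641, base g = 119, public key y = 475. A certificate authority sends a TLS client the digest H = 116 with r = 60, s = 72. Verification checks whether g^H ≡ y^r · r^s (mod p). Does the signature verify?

Left side g^H mod p:
119^2 = 14161 ≡ 59
119^4 ≡ 59^2 = 3481 ≡ 276
119^8 ≡ 276^2 = 76176 ≡ 538
119^16 ≡ 538^2 = 289444 ≡ 353
119^32 ≡ 353^2 = 124609 ≡ 255
119^64 ≡ 255^2 = 65025 ≡ 284
116 = 64 + 32 + 16 + 4, so 119^116 ≡ 284·255·353·276 ≡ 52 (mod 641)
Right side y^r · r^s mod p:
475^2 = 225625 ≡ 634
475^4 ≡ 634^2 = 401956 ≡ 49
475^8 ≡ 49^2 = 2401 ≡ 478
475^16 ≡ 478^2 = 228484 ≡ 288
475^32 ≡ 288^2 = 82944 ≡ 255
60 = 32 + 16 + 8 + 4, so 475^60 ≡ 255·288·478·49 ≡ 359 (mod 641)
60^2 = 3600 ≡ 395
60^4 ≡ 395^2 = 156025 ≡ 262
60^8 ≡ 262^2 = 68644 ≡ 57
60^16 ≡ 57^2 = 3249 ≡ 44
60^32 ≡ 44^2 = 1936 ≡ 13
60^64 ≡ 13^2 = 169
72 = 64 + 8, so 60^72 ≡ 169·57 ≡ 18 (mod 641)
359·18 = 6462 ≡ 52 (mod 641)
52 ≡ 52 (mod 641), so the signature is genuine.

verifies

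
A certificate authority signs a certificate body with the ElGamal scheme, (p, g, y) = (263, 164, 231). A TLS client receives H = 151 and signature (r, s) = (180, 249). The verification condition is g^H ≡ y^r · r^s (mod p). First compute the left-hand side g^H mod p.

228

Squares mod 263: 164^1≡164, 164^2≡70, 164^4≡166, 164^8≡204, 164^16≡62, 164^32≡162, 164^64≡207, 164^128≡243
151 = 128 + 16 + 4 + 2 + 1, so 164^151 ≡ 243·62·166·70·164 ≡ 228 (mod 263)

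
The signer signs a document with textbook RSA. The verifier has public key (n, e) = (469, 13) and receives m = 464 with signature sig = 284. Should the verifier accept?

reject

sig^13 mod 469 = 389
389 ≠ 464, so verification fails.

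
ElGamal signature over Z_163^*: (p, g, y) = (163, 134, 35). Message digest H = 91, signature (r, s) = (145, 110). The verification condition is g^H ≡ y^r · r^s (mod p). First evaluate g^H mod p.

143

134^2 = 17956 ≡ 26
134^4 ≡ 26^2 = 676 ≡ 24
134^8 ≡ 24^2 = 576 ≡ 87
134^16 ≡ 87^2 = 7569 ≡ 71
134^32 ≡ 71^2 = 5041 ≡ 151
134^64 ≡ 151^2 = 22801 ≡ 144
91 = 64 + 16 + 8 + 2 + 1, so 134^91 ≡ 144·71·87·26·134 ≡ 143 (mod 163)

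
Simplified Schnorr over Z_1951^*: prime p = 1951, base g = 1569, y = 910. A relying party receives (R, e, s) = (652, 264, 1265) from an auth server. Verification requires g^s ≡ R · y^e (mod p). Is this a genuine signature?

forged

g^s mod p:
1569^2 = 2461761 ≡ 1550
1569^4 ≡ 1550^2 = 2402500 ≡ 819
1569^8 ≡ 819^2 = 670761 ≡ 1568
1569^16 ≡ 1568^2 = 2458624 ≡ 364
1569^32 ≡ 364^2 = 132496 ≡ 1779
1569^64 ≡ 1779^2 = 3164841 ≡ 319
1569^128 ≡ 319^2 = 101761 ≡ 309
1569^256 ≡ 309^2 = 95481 ≡ 1833
1569^512 ≡ 1833^2 = 3359889 ≡ 267
1569^1024 ≡ 267^2 = 71289 ≡ 1053
1265 = 1024 + 128 + 64 + 32 + 16 + 1, so 1569^1265 ≡ 1053·309·319·1779·364·1569 ≡ 1075 (mod 1951)
R · y^e mod p:
910^2 = 828100 ≡ 876
910^4 ≡ 876^2 = 767376 ≡ 633
910^8 ≡ 633^2 = 400689 ≡ 734
910^16 ≡ 734^2 = 538756 ≡ 280
910^32 ≡ 280^2 = 78400 ≡ 360
910^64 ≡ 360^2 = 129600 ≡ 834
910^128 ≡ 834^2 = 695556 ≡ 1000
910^256 ≡ 1000^2 = 1000000 ≡ 1088
264 = 256 + 8, so 910^264 ≡ 1088·734 ≡ 633 (mod 1951)
652·633 = 412716 ≡ 1055 (mod 1951)
1075 ≠ 1055; the check fails.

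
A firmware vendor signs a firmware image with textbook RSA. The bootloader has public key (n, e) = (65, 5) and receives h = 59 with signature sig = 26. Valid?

no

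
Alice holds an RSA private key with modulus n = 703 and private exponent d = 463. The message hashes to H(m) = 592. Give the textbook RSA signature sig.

185

(H(m))^2 ≡ 592^2 = 350464 ≡ 370
(H(m))^4 ≡ 370^2 = 136900 ≡ 518
(H(m))^8 ≡ 518^2 = 268324 ≡ 481
(H(m))^16 ≡ 481^2 = 231361 ≡ 74
(H(m))^32 ≡ 74^2 = 5476 ≡ 555
(H(m))^64 ≡ 555^2 = 308025 ≡ 111
(H(m))^128 ≡ 111^2 = 12321 ≡ 370
(H(m))^256 ≡ 370^2 = 136900 ≡ 518
463 = 256 + 128 + 64 + 8 + 4 + 2 + 1, so (H(m))^463 ≡ 518·370·111·481·518·370·592 ≡ 185 (mod 703)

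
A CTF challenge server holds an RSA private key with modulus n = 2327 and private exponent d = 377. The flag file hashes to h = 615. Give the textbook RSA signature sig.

933

h^377 mod 2327 = 933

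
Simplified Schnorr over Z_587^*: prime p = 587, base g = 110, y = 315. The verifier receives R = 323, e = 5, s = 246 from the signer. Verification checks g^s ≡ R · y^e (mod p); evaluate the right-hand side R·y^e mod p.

563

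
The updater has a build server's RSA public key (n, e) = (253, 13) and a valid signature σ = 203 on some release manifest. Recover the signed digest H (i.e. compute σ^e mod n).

Squares mod 253: σ^1≡203, σ^2≡223, σ^4≡141, σ^8≡147
13 = 8 + 4 + 1, so σ^13 ≡ 147·141·203 ≡ 191 (mod 253)

191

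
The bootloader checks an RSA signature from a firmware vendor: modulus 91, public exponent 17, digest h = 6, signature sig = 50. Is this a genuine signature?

sig^2 ≡ 50^2 = 2500 ≡ 43
sig^4 ≡ 43^2 = 1849 ≡ 29
sig^8 ≡ 29^2 = 841 ≡ 22
sig^16 ≡ 22^2 = 484 ≡ 29
17 = 16 + 1, so sig^17 ≡ 29·50 ≡ 85 (mod 91)
The recovered value 85 does not match the digest 6.

forged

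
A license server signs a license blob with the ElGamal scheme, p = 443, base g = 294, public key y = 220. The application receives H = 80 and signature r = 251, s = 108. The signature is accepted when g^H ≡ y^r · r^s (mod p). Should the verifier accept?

reject

Left side g^H mod p:
294^2 = 86436 ≡ 51
294^4 ≡ 51^2 = 2601 ≡ 386
294^8 ≡ 386^2 = 148996 ≡ 148
294^16 ≡ 148^2 = 21904 ≡ 197
294^32 ≡ 197^2 = 38809 ≡ 268
294^64 ≡ 268^2 = 71824 ≡ 58
80 = 64 + 16, so 294^80 ≡ 58·197 ≡ 351 (mod 443)
Right side y^r · r^s mod p:
220^2 = 48400 ≡ 113
220^4 ≡ 113^2 = 12769 ≡ 365
220^8 ≡ 365^2 = 133225 ≡ 325
220^16 ≡ 325^2 = 105625 ≡ 191
220^32 ≡ 191^2 = 36481 ≡ 155
220^64 ≡ 155^2 = 24025 ≡ 103
220^128 ≡ 103^2 = 10609 ≡ 420
251 = 128 + 64 + 32 + 16 + 8 + 2 + 1, so 220^251 ≡ 420·103·155·191·325·113·220 ≡ 315 (mod 443)
251^2 = 63001 ≡ 95
251^4 ≡ 95^2 = 9025 ≡ 165
251^8 ≡ 165^2 = 27225 ≡ 202
251^16 ≡ 202^2 = 40804 ≡ 48
251^32 ≡ 48^2 = 2304 ≡ 89
251^64 ≡ 89^2 = 7921 ≡ 390
108 = 64 + 32 + 8 + 4, so 251^108 ≡ 390·89·202·165 ≡ 432 (mod 443)
315·432 = 136080 ≡ 79 (mod 443)
351 ≠ 79, so verification fails.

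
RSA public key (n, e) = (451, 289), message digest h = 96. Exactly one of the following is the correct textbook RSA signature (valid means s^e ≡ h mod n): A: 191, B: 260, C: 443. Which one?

B

Candidate A: Squares mod 451: 191^1≡191, 191^2≡401, 191^4≡245, 191^8≡42, 191^16≡411, 191^32≡247, 191^64≡124, 191^128≡42, 191^256≡411; 289 = 256 + 32 + 1, so 191^289 ≡ 411·247·191 ≡ 355 (mod 451)
Candidate B: Squares mod 451: 260^1≡260, 260^2≡401, 260^4≡245, 260^8≡42, 260^16≡411, 260^32≡247, 260^64≡124, 260^128≡42, 260^256≡411; 289 = 256 + 32 + 1, so 260^289 ≡ 411·247·260 ≡ 96 (mod 451)
  → matches h = 96
Candidate C: Squares mod 451: 443^1≡443, 443^2≡64, 443^4≡37, 443^8≡16, 443^16≡256, 443^32≡141, 443^64≡37, 443^128≡16, 443^256≡256; 289 = 256 + 32 + 1, so 443^289 ≡ 256·141·443 ≡ 323 (mod 451)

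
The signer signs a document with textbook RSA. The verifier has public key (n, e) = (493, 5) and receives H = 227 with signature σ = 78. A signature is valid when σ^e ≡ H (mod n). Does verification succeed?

Squares mod 493: σ^1≡78, σ^2≡168, σ^4≡123
5 = 4 + 1, so σ^5 ≡ 123·78 ≡ 227 (mod 493)
Since 227 equals the digest 227, verification succeeds.

passes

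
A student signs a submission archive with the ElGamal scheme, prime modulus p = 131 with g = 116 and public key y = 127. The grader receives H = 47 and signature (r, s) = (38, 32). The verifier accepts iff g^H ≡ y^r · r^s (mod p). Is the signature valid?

Left side g^H mod p:
116^2 = 13456 ≡ 94
116^4 ≡ 94^2 = 8836 ≡ 59
116^8 ≡ 59^2 = 3481 ≡ 75
116^16 ≡ 75^2 = 5625 ≡ 123
116^32 ≡ 123^2 = 15129 ≡ 64
47 = 32 + 8 + 4 + 2 + 1, so 116^47 ≡ 64·75·59·94·116 ≡ 104 (mod 131)
Right side y^r · r^s mod p:
127^2 = 16129 ≡ 16
127^4 ≡ 16^2 = 256 ≡ 125
127^8 ≡ 125^2 = 15625 ≡ 36
127^16 ≡ 36^2 = 1296 ≡ 117
127^32 ≡ 117^2 = 13689 ≡ 65
38 = 32 + 4 + 2, so 127^38 ≡ 65·125·16 ≡ 48 (mod 131)
38^2 = 1444 ≡ 3
38^4 ≡ 3^2 = 9
38^8 ≡ 9^2 = 81
38^16 ≡ 81^2 = 6561 ≡ 11
38^32 ≡ 11^2 = 121
48·121 = 5808 ≡ 44 (mod 131)
104 ≠ 44, so verification fails.

invalid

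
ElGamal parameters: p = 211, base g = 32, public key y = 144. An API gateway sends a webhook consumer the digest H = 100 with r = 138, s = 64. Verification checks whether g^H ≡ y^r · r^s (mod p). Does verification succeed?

fails

Left side g^H mod p:
Squares mod 211: 32^1≡32, 32^2≡180, 32^4≡117, 32^8≡185, 32^16≡43, 32^32≡161, 32^64≡179
100 = 64 + 32 + 4, so 32^100 ≡ 179·161·117 ≡ 43 (mod 211)
Right side y^r · r^s mod p:
Squares mod 211: 144^1≡144, 144^2≡58, 144^4≡199, 144^8≡144, 144^16≡58, 144^32≡199, 144^64≡144, 144^128≡58
138 = 128 + 8 + 2, so 144^138 ≡ 58·144·58 ≡ 171 (mod 211)
Squares mod 211: 138^1≡138, 138^2≡54, 138^4≡173, 138^8≡178, 138^16≡34, 138^32≡101, 138^64≡73
138^64 ≡ 73 (mod 211)
171·73 = 12483 ≡ 34 (mod 211)
43 ≠ 34, so verification fails.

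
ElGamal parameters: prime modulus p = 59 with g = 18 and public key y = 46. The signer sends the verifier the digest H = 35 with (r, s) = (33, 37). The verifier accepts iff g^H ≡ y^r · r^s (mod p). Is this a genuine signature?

Left side g^H mod p:
Squares mod 59: 18^1≡18, 18^2≡29, 18^4≡15, 18^8≡48, 18^16≡3, 18^32≡9
35 = 32 + 2 + 1, so 18^35 ≡ 9·29·18 ≡ 37 (mod 59)
Right side y^r · r^s mod p:
Squares mod 59: 46^1≡46, 46^2≡51, 46^4≡5, 46^8≡25, 46^16≡35, 46^32≡45
33 = 32 + 1, so 46^33 ≡ 45·46 ≡ 5 (mod 59)
Squares mod 59: 33^1≡33, 33^2≡27, 33^4≡21, 33^8≡28, 33^16≡17, 33^32≡53
37 = 32 + 4 + 1, so 33^37 ≡ 53·21·33 ≡ 31 (mod 59)
5·31 = 155 ≡ 37 (mod 59)
37 ≡ 37 (mod 59), so the signature is genuine.

genuine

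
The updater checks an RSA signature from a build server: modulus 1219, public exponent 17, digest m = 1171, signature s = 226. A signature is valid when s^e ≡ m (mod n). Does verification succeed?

passes

Squares mod 1219: s^1≡226, s^2≡1097, s^4≡256, s^8≡929, s^16≡1208
17 = 16 + 1, so s^17 ≡ 1208·226 ≡ 1171 (mod 1219)
s^17 mod 1219 = 1171 matches m.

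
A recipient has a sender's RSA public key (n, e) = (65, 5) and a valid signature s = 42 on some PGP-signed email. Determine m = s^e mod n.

22

Squares mod 65: s^1≡42, s^2≡9, s^4≡16
5 = 4 + 1, so s^5 ≡ 16·42 ≡ 22 (mod 65)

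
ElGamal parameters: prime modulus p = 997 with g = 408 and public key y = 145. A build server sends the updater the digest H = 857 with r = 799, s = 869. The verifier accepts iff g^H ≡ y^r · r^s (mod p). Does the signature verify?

verifies

Left side g^H mod p:
Squares mod 997: 408^1≡408, 408^2≡962, 408^4≡228, 408^8≡140, 408^16≡657, 408^32≡945, 408^64≡710, 408^128≡615, 408^256≡362, 408^512≡437
857 = 512 + 256 + 64 + 16 + 8 + 1, so 408^857 ≡ 437·362·710·657·140·408 ≡ 411 (mod 997)
Right side y^r · r^s mod p:
Squares mod 997: 145^1≡145, 145^2≡88, 145^4≡765, 145^8≡983, 145^16≡196, 145^32≡530, 145^64≡743, 145^128≡708, 145^256≡770, 145^512≡682
799 = 512 + 256 + 16 + 8 + 4 + 2 + 1, so 145^799 ≡ 682·770·196·983·765·88·145 ≡ 321 (mod 997)
Squares mod 997: 799^1≡799, 799^2≡321, 799^4≡350, 799^8≡866, 799^16≡212, 799^32≡79, 799^64≡259, 799^128≡282, 799^256≡761, 799^512≡861
869 = 512 + 256 + 64 + 32 + 4 + 1, so 799^869 ≡ 861·761·259·79·350·799 ≡ 169 (mod 997)
321·169 = 54249 ≡ 411 (mod 997)
411 ≡ 411 (mod 997), so the signature is genuine.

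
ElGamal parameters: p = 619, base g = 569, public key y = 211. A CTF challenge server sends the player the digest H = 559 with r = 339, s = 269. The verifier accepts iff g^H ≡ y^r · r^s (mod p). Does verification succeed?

passes

Left side g^H mod p:
569^559 mod 619 = 180
Right side y^r · r^s mod p:
211^339 mod 619 = 307
339^269 mod 619 = 547
307·547 = 167929 ≡ 180 (mod 619)
180 ≡ 180 (mod 619), so the signature is genuine.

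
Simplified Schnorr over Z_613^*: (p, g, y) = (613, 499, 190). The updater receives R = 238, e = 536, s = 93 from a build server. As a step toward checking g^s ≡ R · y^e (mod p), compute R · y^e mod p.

190^2 = 36100 ≡ 546
190^4 ≡ 546^2 = 298116 ≡ 198
190^8 ≡ 198^2 = 39204 ≡ 585
190^16 ≡ 585^2 = 342225 ≡ 171
190^32 ≡ 171^2 = 29241 ≡ 430
190^64 ≡ 430^2 = 184900 ≡ 387
190^128 ≡ 387^2 = 149769 ≡ 197
190^256 ≡ 197^2 = 38809 ≡ 190
190^512 ≡ 190^2 = 36100 ≡ 546
536 = 512 + 16 + 8, so 190^536 ≡ 546·171·585 ≡ 197 (mod 613)
R · y^e ≡ 238·197 = 46886 ≡ 298 (mod 613)

298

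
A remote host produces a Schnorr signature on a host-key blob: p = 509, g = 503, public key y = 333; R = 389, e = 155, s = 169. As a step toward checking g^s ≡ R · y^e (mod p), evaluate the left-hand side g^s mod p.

503^2 = 253009 ≡ 36
503^4 ≡ 36^2 = 1296 ≡ 278
503^8 ≡ 278^2 = 77284 ≡ 425
503^16 ≡ 425^2 = 180625 ≡ 439
503^32 ≡ 439^2 = 192721 ≡ 319
503^64 ≡ 319^2 = 101761 ≡ 470
503^128 ≡ 470^2 = 220900 ≡ 503
169 = 128 + 32 + 8 + 1, so 503^169 ≡ 503·319·425·503 ≡ 408 (mod 509)

408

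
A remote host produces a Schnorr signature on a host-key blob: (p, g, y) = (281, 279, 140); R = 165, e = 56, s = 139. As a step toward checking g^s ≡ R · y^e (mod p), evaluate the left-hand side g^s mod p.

140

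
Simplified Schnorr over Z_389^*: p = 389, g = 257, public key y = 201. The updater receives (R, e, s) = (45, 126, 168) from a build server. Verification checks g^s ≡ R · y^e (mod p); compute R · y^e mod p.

76

Squares mod 389: 201^1≡201, 201^2≡334, 201^4≡302, 201^8≡178, 201^16≡175, 201^32≡283, 201^64≡344
126 = 64 + 32 + 16 + 8 + 4 + 2, so 201^126 ≡ 344·283·175·178·302·334 ≡ 140 (mod 389)
R · y^e ≡ 45·140 = 6300 ≡ 76 (mod 389)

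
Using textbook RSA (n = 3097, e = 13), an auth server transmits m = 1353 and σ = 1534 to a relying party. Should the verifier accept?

σ^2 ≡ 1534^2 = 2353156 ≡ 2533
σ^4 ≡ 2533^2 = 6416089 ≡ 2202
σ^8 ≡ 2202^2 = 4848804 ≡ 1999
13 = 8 + 4 + 1, so σ^13 ≡ 1999·2202·1534 ≡ 2 (mod 3097)
The recovered value 2 does not match the digest 1353.

reject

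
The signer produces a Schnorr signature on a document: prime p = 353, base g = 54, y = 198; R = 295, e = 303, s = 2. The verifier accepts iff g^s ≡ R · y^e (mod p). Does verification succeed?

passes

g^s mod p:
54^2 = 2916 ≡ 92
R · y^e mod p:
198^2 = 39204 ≡ 21
198^4 ≡ 21^2 = 441 ≡ 88
198^8 ≡ 88^2 = 7744 ≡ 331
198^16 ≡ 331^2 = 109561 ≡ 131
198^32 ≡ 131^2 = 17161 ≡ 217
198^64 ≡ 217^2 = 47089 ≡ 140
198^128 ≡ 140^2 = 19600 ≡ 185
198^256 ≡ 185^2 = 34225 ≡ 337
303 = 256 + 32 + 8 + 4 + 2 + 1, so 198^303 ≡ 337·217·331·88·21·198 ≡ 181 (mod 353)
295·181 = 53395 ≡ 92 (mod 353)
92 ≡ 92 (mod 353); signature holds.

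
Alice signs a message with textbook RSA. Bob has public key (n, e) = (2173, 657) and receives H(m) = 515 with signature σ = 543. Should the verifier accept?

reject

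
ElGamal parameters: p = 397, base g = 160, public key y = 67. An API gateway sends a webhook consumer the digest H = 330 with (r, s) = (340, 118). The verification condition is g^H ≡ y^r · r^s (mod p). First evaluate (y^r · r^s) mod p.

362

67^2 = 4489 ≡ 122
67^4 ≡ 122^2 = 14884 ≡ 195
67^8 ≡ 195^2 = 38025 ≡ 310
67^16 ≡ 310^2 = 96100 ≡ 26
67^32 ≡ 26^2 = 676 ≡ 279
67^64 ≡ 279^2 = 77841 ≡ 29
67^128 ≡ 29^2 = 841 ≡ 47
67^256 ≡ 47^2 = 2209 ≡ 224
340 = 256 + 64 + 16 + 4, so 67^340 ≡ 224·29·26·195 ≡ 394 (mod 397)
340^2 = 115600 ≡ 73
340^4 ≡ 73^2 = 5329 ≡ 168
340^8 ≡ 168^2 = 28224 ≡ 37
340^16 ≡ 37^2 = 1369 ≡ 178
340^32 ≡ 178^2 = 31684 ≡ 321
340^64 ≡ 321^2 = 103041 ≡ 218
118 = 64 + 32 + 16 + 4 + 2, so 340^118 ≡ 218·321·178·168·73 ≡ 144 (mod 397)
y^r · r^s ≡ 394·144 = 56736 ≡ 362 (mod 397)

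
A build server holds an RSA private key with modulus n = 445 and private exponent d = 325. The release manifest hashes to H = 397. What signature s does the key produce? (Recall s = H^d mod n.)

202

Squares mod 445: H^1≡397, H^2≡79, H^4≡11, H^8≡121, H^16≡401, H^32≡156, H^64≡306, H^128≡186, H^256≡331
325 = 256 + 64 + 4 + 1, so H^325 ≡ 331·306·11·397 ≡ 202 (mod 445)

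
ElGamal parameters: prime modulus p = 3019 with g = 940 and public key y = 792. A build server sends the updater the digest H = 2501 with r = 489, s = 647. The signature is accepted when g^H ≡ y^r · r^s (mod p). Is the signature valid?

valid

Left side g^H mod p:
940^2 = 883600 ≡ 2052
940^4 ≡ 2052^2 = 4210704 ≡ 2218
940^8 ≡ 2218^2 = 4919524 ≡ 1573
940^16 ≡ 1573^2 = 2474329 ≡ 1768
940^32 ≡ 1768^2 = 3125824 ≡ 1159
940^64 ≡ 1159^2 = 1343281 ≡ 2845
940^128 ≡ 2845^2 = 8094025 ≡ 86
940^256 ≡ 86^2 = 7396 ≡ 1358
940^512 ≡ 1358^2 = 1844164 ≡ 2574
940^1024 ≡ 2574^2 = 6625476 ≡ 1790
940^2048 ≡ 1790^2 = 3204100 ≡ 941
2501 = 2048 + 256 + 128 + 64 + 4 + 1, so 940^2501 ≡ 941·1358·86·2845·2218·940 ≡ 1541 (mod 3019)
Right side y^r · r^s mod p:
792^2 = 627264 ≡ 2331
792^4 ≡ 2331^2 = 5433561 ≡ 2380
792^8 ≡ 2380^2 = 5664400 ≡ 756
792^16 ≡ 756^2 = 571536 ≡ 945
792^32 ≡ 945^2 = 893025 ≡ 2420
792^64 ≡ 2420^2 = 5856400 ≡ 2559
792^128 ≡ 2559^2 = 6548481 ≡ 270
792^256 ≡ 270^2 = 72900 ≡ 444
489 = 256 + 128 + 64 + 32 + 8 + 1, so 792^489 ≡ 444·270·2559·2420·756·792 ≡ 2427 (mod 3019)
489^2 = 239121 ≡ 620
489^4 ≡ 620^2 = 384400 ≡ 987
489^8 ≡ 987^2 = 974169 ≡ 2051
489^16 ≡ 2051^2 = 4206601 ≡ 1134
489^32 ≡ 1134^2 = 1285956 ≡ 2881
489^64 ≡ 2881^2 = 8300161 ≡ 930
489^128 ≡ 930^2 = 864900 ≡ 1466
489^256 ≡ 1466^2 = 2149156 ≡ 2647
489^512 ≡ 2647^2 = 7006609 ≡ 2529
647 = 512 + 128 + 4 + 2 + 1, so 489^647 ≡ 2529·1466·987·620·489 ≡ 1461 (mod 3019)
2427·1461 = 3545847 ≡ 1541 (mod 3019)
1541 ≡ 1541 (mod 3019), so the signature is genuine.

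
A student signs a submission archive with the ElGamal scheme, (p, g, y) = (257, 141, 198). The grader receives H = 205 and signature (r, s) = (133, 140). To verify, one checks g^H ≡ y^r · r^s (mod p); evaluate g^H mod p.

118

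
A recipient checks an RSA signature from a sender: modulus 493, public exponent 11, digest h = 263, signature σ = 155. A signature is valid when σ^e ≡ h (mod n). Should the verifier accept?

accept

σ^2 ≡ 155^2 = 24025 ≡ 361
σ^4 ≡ 361^2 = 130321 ≡ 169
σ^8 ≡ 169^2 = 28561 ≡ 460
11 = 8 + 2 + 1, so σ^11 ≡ 460·361·155 ≡ 263 (mod 493)
σ^11 mod 493 = 263 matches h.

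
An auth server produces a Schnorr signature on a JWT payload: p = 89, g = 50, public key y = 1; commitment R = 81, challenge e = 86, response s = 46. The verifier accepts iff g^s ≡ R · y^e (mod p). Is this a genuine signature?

g^s mod p:
50^2 = 2500 ≡ 8
50^4 ≡ 8^2 = 64
50^8 ≡ 64^2 = 4096 ≡ 2
50^16 ≡ 2^2 = 4
50^32 ≡ 4^2 = 16
46 = 32 + 8 + 4 + 2, so 50^46 ≡ 16·2·64·8 ≡ 8 (mod 89)
R · y^e mod p:
1^2 = 1
1^4 ≡ 1^2 = 1
1^8 ≡ 1^2 = 1
1^16 ≡ 1^2 = 1
1^32 ≡ 1^2 = 1
1^64 ≡ 1^2 = 1
86 = 64 + 16 + 4 + 2, so 1^86 ≡ 1·1·1·1 ≡ 1 (mod 89)
81·1 = 81 ≡ 81 (mod 89)
8 ≠ 81; the check fails.

forged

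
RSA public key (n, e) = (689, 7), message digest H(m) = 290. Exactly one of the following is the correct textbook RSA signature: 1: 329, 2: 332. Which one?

1

Candidate 1: 329^2 = 108241 ≡ 68; 329^4 ≡ 68^2 = 4624 ≡ 490; 7 = 4 + 2 + 1, so 329^7 ≡ 490·68·329 ≡ 290 (mod 689)
  → matches H(m) = 290
Candidate 2: 332^2 = 110224 ≡ 673; 332^4 ≡ 673^2 = 452929 ≡ 256; 7 = 4 + 2 + 1, so 332^7 ≡ 256·673·332 ≡ 214 (mod 689)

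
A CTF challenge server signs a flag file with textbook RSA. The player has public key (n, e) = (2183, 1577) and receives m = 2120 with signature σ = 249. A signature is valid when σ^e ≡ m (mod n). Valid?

yes

σ^2 ≡ 249^2 = 62001 ≡ 877
σ^4 ≡ 877^2 = 769129 ≡ 713
σ^8 ≡ 713^2 = 508369 ≡ 1913
σ^16 ≡ 1913^2 = 3659569 ≡ 861
σ^32 ≡ 861^2 = 741321 ≡ 1284
σ^64 ≡ 1284^2 = 1648656 ≡ 491
σ^128 ≡ 491^2 = 241081 ≡ 951
σ^256 ≡ 951^2 = 904401 ≡ 639
σ^512 ≡ 639^2 = 408321 ≡ 100
σ^1024 ≡ 100^2 = 10000 ≡ 1268
1577 = 1024 + 512 + 32 + 8 + 1, so σ^1577 ≡ 1268·100·1284·1913·249 ≡ 2120 (mod 2183)
2120 = m, so the signature checks out.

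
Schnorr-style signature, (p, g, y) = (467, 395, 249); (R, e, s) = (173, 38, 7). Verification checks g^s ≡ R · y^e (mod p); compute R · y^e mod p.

13

249^2 = 62001 ≡ 357
249^4 ≡ 357^2 = 127449 ≡ 425
249^8 ≡ 425^2 = 180625 ≡ 363
249^16 ≡ 363^2 = 131769 ≡ 75
249^32 ≡ 75^2 = 5625 ≡ 21
38 = 32 + 4 + 2, so 249^38 ≡ 21·425·357 ≡ 351 (mod 467)
R · y^e ≡ 173·351 = 60723 ≡ 13 (mod 467)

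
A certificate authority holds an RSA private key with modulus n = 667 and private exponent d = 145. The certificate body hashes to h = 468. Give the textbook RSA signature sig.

h^145 mod 667 = 386

386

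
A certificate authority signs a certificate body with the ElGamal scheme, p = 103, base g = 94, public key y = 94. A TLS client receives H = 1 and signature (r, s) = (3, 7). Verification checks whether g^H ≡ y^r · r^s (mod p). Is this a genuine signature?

Left side g^H mod p:
94^1 mod 103 = 94
Right side y^r · r^s mod p:
94^2 = 8836 ≡ 81
3 = 2 + 1, so 94^3 ≡ 81·94 ≡ 95 (mod 103)
3^2 = 9
3^4 ≡ 9^2 = 81
7 = 4 + 2 + 1, so 3^7 ≡ 81·9·3 ≡ 24 (mod 103)
95·24 = 2280 ≡ 14 (mod 103)
94 ≠ 14, so verification fails.

forged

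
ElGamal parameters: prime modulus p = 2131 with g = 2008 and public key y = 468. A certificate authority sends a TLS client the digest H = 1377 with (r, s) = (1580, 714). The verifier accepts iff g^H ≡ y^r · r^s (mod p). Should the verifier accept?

reject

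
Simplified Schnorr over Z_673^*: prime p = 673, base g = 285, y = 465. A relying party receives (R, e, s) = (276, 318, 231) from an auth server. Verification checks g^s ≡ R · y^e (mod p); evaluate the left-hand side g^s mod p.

285^231 mod 673 = 615

615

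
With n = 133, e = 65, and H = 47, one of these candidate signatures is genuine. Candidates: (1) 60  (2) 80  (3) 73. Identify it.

Candidate 1: 60^65 mod 133 = 86
Candidate 2: 80^65 mod 133 = 54
Candidate 3: 73^65 mod 133 = 47
  → matches H = 47

3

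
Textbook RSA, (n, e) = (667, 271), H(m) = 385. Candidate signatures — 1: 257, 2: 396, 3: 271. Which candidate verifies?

Candidate 1: Squares mod 667: 257^1≡257, 257^2≡16, 257^4≡256, 257^8≡170, 257^16≡219, 257^32≡604, 257^64≡634, 257^128≡422, 257^256≡662; 271 = 256 + 8 + 4 + 2 + 1, so 257^271 ≡ 662·170·256·16·257 ≡ 629 (mod 667)
Candidate 2: Squares mod 667: 396^1≡396, 396^2≡71, 396^4≡372, 396^8≡315, 396^16≡509, 396^32≡285, 396^64≡518, 396^128≡190, 396^256≡82; 271 = 256 + 8 + 4 + 2 + 1, so 396^271 ≡ 82·315·372·71·396 ≡ 385 (mod 667)
  → matches H(m) = 385
Candidate 3: Squares mod 667: 271^1≡271, 271^2≡71, 271^4≡372, 271^8≡315, 271^16≡509, 271^32≡285, 271^64≡518, 271^128≡190, 271^256≡82; 271 = 256 + 8 + 4 + 2 + 1, so 271^271 ≡ 82·315·372·71·271 ≡ 282 (mod 667)

2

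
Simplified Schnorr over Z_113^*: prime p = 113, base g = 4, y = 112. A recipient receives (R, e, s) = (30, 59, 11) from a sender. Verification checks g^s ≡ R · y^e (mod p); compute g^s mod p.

83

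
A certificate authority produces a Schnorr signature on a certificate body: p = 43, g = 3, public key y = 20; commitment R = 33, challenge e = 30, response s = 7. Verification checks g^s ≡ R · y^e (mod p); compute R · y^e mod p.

37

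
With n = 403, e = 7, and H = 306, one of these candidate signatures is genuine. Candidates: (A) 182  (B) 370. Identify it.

B

Candidate A: Squares mod 403: 182^1≡182, 182^2≡78, 182^4≡39; 7 = 4 + 2 + 1, so 182^7 ≡ 39·78·182 ≡ 325 (mod 403)
Candidate B: Squares mod 403: 370^1≡370, 370^2≡283, 370^4≡295; 7 = 4 + 2 + 1, so 370^7 ≡ 295·283·370 ≡ 306 (mod 403)
  → matches H = 306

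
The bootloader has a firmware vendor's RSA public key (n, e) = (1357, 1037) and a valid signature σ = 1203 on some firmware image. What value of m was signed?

Squares mod 1357: σ^1≡1203, σ^2≡647, σ^4≡653, σ^8≡311, σ^16≡374, σ^32≡105, σ^64≡169, σ^128≡64, σ^256≡25, σ^512≡625, σ^1024≡1166
1037 = 1024 + 8 + 4 + 1, so σ^1037 ≡ 1166·311·653·1203 ≡ 573 (mod 1357)

573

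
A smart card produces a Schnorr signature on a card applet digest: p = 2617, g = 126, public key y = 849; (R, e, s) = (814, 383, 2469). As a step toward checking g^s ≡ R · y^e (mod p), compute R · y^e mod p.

849^2 = 720801 ≡ 1126
849^4 ≡ 1126^2 = 1267876 ≡ 1248
849^8 ≡ 1248^2 = 1557504 ≡ 389
849^16 ≡ 389^2 = 151321 ≡ 2152
849^32 ≡ 2152^2 = 4631104 ≡ 1631
849^64 ≡ 1631^2 = 2660161 ≡ 1289
849^128 ≡ 1289^2 = 1661521 ≡ 2343
849^256 ≡ 2343^2 = 5489649 ≡ 1800
383 = 256 + 64 + 32 + 16 + 8 + 4 + 2 + 1, so 849^383 ≡ 1800·1289·1631·2152·389·1248·1126·849 ≡ 575 (mod 2617)
R · y^e ≡ 814·575 = 468050 ≡ 2224 (mod 2617)

2224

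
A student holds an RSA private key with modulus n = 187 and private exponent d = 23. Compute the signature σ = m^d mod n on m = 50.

m^2 ≡ 50^2 = 2500 ≡ 69
m^4 ≡ 69^2 = 4761 ≡ 86
m^8 ≡ 86^2 = 7396 ≡ 103
m^16 ≡ 103^2 = 10609 ≡ 137
23 = 16 + 4 + 2 + 1, so m^23 ≡ 137·86·69·50 ≡ 84 (mod 187)

84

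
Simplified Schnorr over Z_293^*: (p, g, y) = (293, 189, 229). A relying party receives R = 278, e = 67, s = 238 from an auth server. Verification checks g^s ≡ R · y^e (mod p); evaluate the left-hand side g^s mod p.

289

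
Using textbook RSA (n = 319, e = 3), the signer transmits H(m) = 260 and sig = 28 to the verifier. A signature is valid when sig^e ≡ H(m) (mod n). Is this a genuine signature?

genuine

sig^2 ≡ 28^2 = 784 ≡ 146
3 = 2 + 1, so sig^3 ≡ 146·28 ≡ 260 (mod 319)
Since 260 equals the digest 260, verification succeeds.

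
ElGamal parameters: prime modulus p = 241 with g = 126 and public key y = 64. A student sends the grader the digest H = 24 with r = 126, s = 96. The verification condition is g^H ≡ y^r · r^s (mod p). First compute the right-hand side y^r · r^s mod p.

Squares mod 241: 64^1≡64, 64^2≡240, 64^4≡1, 64^8≡1, 64^16≡1, 64^32≡1, 64^64≡1
126 = 64 + 32 + 16 + 8 + 4 + 2, so 64^126 ≡ 1·1·1·1·1·240 ≡ 240 (mod 241)
Squares mod 241: 126^1≡126, 126^2≡211, 126^4≡177, 126^8≡240, 126^16≡1, 126^32≡1, 126^64≡1
96 = 64 + 32, so 126^96 ≡ 1·1 ≡ 1 (mod 241)
y^r · r^s ≡ 240·1 = 240 ≡ 240 (mod 241)

240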